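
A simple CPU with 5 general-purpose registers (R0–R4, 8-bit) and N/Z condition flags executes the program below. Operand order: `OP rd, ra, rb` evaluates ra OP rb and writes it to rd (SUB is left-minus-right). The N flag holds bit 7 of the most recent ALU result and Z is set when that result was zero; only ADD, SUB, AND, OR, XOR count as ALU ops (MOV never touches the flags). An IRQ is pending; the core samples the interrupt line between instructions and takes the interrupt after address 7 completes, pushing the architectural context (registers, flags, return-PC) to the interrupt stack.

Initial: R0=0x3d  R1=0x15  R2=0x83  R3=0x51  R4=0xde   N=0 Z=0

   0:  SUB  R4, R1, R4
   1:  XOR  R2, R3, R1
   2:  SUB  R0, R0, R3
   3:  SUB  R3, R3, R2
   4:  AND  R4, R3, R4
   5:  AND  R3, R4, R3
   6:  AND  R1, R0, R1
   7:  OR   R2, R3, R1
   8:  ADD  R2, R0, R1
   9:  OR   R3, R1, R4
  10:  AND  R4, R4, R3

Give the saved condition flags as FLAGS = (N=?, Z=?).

after  0: R0=0x3d R1=0x15 R2=0x83 R3=0x51 R4=0x37  N=0 Z=0
after  1: R0=0x3d R1=0x15 R2=0x44 R3=0x51 R4=0x37  N=0 Z=0
after  2: R0=0xec R1=0x15 R2=0x44 R3=0x51 R4=0x37  N=1 Z=0
after  3: R0=0xec R1=0x15 R2=0x44 R3=0x0d R4=0x37  N=0 Z=0
after  4: R0=0xec R1=0x15 R2=0x44 R3=0x0d R4=0x05  N=0 Z=0
after  5: R0=0xec R1=0x15 R2=0x44 R3=0x05 R4=0x05  N=0 Z=0
after  6: R0=0xec R1=0x04 R2=0x44 R3=0x05 R4=0x05  N=0 Z=0
after  7: R0=0xec R1=0x04 R2=0x05 R3=0x05 R4=0x05  N=0 Z=0
-- IRQ taken; context saved, return-PC = 8 --

FLAGS = (N=0, Z=0)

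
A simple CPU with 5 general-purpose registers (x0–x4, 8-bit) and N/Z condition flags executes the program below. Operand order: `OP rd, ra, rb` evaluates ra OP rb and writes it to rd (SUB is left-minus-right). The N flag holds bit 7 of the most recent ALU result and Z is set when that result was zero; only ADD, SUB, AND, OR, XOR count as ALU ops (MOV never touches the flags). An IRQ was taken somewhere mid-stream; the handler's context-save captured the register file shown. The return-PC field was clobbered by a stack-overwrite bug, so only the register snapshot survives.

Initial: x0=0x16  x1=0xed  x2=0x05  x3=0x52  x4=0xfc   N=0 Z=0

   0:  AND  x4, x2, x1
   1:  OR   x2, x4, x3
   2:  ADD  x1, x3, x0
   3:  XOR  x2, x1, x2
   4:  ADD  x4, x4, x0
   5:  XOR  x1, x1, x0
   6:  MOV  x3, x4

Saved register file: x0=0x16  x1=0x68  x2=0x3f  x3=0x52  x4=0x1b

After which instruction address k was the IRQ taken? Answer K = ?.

K = 4

after  0: x0=0x16 x1=0xed x2=0x05 x3=0x52 x4=0x05  N=0 Z=0
after  1: x0=0x16 x1=0xed x2=0x57 x3=0x52 x4=0x05  N=0 Z=0
after  2: x0=0x16 x1=0x68 x2=0x57 x3=0x52 x4=0x05  N=0 Z=0
after  3: x0=0x16 x1=0x68 x2=0x3f x3=0x52 x4=0x05  N=0 Z=0
after  4: x0=0x16 x1=0x68 x2=0x3f x3=0x52 x4=0x1b  N=0 Z=0
-- IRQ taken; context saved, return-PC = 5 --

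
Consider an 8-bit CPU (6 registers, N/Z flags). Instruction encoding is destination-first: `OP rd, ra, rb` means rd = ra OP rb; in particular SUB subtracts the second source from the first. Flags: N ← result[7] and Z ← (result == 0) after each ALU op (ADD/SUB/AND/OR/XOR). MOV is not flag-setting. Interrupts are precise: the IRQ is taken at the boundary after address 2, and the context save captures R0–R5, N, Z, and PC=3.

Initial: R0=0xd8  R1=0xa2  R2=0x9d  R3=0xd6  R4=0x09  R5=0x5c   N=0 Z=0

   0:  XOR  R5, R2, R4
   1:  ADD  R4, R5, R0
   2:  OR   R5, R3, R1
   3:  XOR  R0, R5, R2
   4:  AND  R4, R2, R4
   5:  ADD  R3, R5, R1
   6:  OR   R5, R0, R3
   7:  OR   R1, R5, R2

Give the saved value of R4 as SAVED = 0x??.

SAVED = 0x6c

after  0: R0=0xd8 R1=0xa2 R2=0x9d R3=0xd6 R4=0x09 R5=0x94  N=1 Z=0
after  1: R0=0xd8 R1=0xa2 R2=0x9d R3=0xd6 R4=0x6c R5=0x94  N=0 Z=0
after  2: R0=0xd8 R1=0xa2 R2=0x9d R3=0xd6 R4=0x6c R5=0xf6  N=1 Z=0
-- IRQ taken; context saved, return-PC = 3 --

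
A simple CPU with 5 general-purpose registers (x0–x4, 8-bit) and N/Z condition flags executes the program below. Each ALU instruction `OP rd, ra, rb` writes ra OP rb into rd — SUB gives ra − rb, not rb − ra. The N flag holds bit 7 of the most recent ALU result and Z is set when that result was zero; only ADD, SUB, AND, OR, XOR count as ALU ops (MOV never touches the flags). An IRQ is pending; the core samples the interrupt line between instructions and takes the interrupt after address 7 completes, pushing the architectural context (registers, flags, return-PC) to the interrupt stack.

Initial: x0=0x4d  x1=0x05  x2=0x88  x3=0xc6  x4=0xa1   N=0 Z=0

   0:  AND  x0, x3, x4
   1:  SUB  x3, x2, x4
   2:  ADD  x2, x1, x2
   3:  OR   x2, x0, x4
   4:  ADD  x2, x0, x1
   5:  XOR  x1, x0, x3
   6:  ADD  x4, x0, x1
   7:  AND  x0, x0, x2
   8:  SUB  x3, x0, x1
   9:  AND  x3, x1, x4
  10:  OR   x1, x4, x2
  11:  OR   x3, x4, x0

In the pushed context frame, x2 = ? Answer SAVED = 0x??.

SAVED = 0x85

after  0: x0=0x80 x1=0x05 x2=0x88 x3=0xc6 x4=0xa1  N=1 Z=0
after  1: x0=0x80 x1=0x05 x2=0x88 x3=0xe7 x4=0xa1  N=1 Z=0
after  2: x0=0x80 x1=0x05 x2=0x8d x3=0xe7 x4=0xa1  N=1 Z=0
after  3: x0=0x80 x1=0x05 x2=0xa1 x3=0xe7 x4=0xa1  N=1 Z=0
after  4: x0=0x80 x1=0x05 x2=0x85 x3=0xe7 x4=0xa1  N=1 Z=0
after  5: x0=0x80 x1=0x67 x2=0x85 x3=0xe7 x4=0xa1  N=0 Z=0
after  6: x0=0x80 x1=0x67 x2=0x85 x3=0xe7 x4=0xe7  N=1 Z=0
after  7: x0=0x80 x1=0x67 x2=0x85 x3=0xe7 x4=0xe7  N=1 Z=0
-- IRQ taken; context saved, return-PC = 8 --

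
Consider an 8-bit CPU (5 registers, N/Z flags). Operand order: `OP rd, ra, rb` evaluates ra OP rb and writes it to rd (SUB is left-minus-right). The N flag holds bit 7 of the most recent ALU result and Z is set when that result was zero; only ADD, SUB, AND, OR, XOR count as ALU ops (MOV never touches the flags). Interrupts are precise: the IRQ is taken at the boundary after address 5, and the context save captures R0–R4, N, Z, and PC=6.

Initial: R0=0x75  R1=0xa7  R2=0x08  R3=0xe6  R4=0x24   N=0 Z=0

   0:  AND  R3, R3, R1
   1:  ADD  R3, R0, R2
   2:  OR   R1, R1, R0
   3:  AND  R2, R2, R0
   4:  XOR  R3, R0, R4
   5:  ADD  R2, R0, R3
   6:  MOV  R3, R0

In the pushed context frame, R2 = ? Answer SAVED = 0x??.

after  0: R0=0x75 R1=0xa7 R2=0x08 R3=0xa6 R4=0x24  N=1 Z=0
after  1: R0=0x75 R1=0xa7 R2=0x08 R3=0x7d R4=0x24  N=0 Z=0
after  2: R0=0x75 R1=0xf7 R2=0x08 R3=0x7d R4=0x24  N=1 Z=0
after  3: R0=0x75 R1=0xf7 R2=0x00 R3=0x7d R4=0x24  N=0 Z=1
after  4: R0=0x75 R1=0xf7 R2=0x00 R3=0x51 R4=0x24  N=0 Z=0
after  5: R0=0x75 R1=0xf7 R2=0xc6 R3=0x51 R4=0x24  N=1 Z=0
-- IRQ taken; context saved, return-PC = 6 --

SAVED = 0xc6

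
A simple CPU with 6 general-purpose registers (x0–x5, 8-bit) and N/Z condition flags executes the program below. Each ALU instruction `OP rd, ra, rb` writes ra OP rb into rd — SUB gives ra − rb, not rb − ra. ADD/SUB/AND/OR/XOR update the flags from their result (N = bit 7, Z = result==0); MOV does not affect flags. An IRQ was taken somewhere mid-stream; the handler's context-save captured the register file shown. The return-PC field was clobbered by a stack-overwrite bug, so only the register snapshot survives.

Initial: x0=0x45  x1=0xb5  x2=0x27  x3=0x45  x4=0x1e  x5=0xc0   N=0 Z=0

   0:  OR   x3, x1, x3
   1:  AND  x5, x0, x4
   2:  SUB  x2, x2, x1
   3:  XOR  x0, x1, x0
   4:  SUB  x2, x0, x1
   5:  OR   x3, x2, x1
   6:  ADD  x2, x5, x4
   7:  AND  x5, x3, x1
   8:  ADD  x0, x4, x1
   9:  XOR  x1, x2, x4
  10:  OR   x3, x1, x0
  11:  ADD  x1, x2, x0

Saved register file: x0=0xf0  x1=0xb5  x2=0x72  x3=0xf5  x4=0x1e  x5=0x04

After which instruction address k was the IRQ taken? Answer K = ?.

after  0: x0=0x45 x1=0xb5 x2=0x27 x3=0xf5 x4=0x1e x5=0xc0  N=1 Z=0
after  1: x0=0x45 x1=0xb5 x2=0x27 x3=0xf5 x4=0x1e x5=0x04  N=0 Z=0
after  2: x0=0x45 x1=0xb5 x2=0x72 x3=0xf5 x4=0x1e x5=0x04  N=0 Z=0
after  3: x0=0xf0 x1=0xb5 x2=0x72 x3=0xf5 x4=0x1e x5=0x04  N=1 Z=0
-- IRQ taken; context saved, return-PC = 4 --

K = 3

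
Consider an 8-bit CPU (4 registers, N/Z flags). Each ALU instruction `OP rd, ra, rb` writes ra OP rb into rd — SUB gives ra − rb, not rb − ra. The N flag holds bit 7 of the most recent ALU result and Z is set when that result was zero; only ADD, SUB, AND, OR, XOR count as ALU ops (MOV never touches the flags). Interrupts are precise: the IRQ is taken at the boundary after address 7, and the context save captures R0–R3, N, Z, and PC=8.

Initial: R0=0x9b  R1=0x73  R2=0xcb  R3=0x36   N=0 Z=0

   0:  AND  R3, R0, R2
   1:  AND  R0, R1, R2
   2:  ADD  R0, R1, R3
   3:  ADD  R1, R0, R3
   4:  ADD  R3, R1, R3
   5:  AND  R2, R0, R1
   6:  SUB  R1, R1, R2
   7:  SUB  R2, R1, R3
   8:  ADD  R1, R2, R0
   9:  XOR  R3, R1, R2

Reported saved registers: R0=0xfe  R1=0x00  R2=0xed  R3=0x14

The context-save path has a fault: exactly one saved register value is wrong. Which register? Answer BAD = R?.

after  0: R0=0x9b R1=0x73 R2=0xcb R3=0x8b  N=1 Z=0
after  1: R0=0x43 R1=0x73 R2=0xcb R3=0x8b  N=0 Z=0
after  2: R0=0xfe R1=0x73 R2=0xcb R3=0x8b  N=1 Z=0
after  3: R0=0xfe R1=0x89 R2=0xcb R3=0x8b  N=1 Z=0
after  4: R0=0xfe R1=0x89 R2=0xcb R3=0x14  N=0 Z=0
after  5: R0=0xfe R1=0x89 R2=0x88 R3=0x14  N=1 Z=0
after  6: R0=0xfe R1=0x01 R2=0x88 R3=0x14  N=0 Z=0
after  7: R0=0xfe R1=0x01 R2=0xed R3=0x14  N=1 Z=0
-- IRQ taken; context saved, return-PC = 8 --
mismatch: R1: reported 0x00 vs actual 0x01

BAD = R1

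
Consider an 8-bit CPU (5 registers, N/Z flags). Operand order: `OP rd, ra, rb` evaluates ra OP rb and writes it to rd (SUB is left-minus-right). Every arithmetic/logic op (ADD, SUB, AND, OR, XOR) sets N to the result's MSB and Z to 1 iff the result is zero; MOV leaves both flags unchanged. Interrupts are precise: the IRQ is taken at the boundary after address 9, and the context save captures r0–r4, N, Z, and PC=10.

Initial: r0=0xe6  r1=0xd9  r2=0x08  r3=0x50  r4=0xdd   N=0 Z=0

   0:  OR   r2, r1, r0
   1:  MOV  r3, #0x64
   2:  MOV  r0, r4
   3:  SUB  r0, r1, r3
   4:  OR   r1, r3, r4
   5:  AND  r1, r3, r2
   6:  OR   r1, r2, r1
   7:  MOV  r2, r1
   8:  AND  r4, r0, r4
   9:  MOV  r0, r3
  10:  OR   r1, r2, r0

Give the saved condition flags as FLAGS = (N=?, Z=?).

after  0: r0=0xe6 r1=0xd9 r2=0xff r3=0x50 r4=0xdd  N=1 Z=0
after  1: r0=0xe6 r1=0xd9 r2=0xff r3=0x64 r4=0xdd  N=1 Z=0
after  2: r0=0xdd r1=0xd9 r2=0xff r3=0x64 r4=0xdd  N=1 Z=0
after  3: r0=0x75 r1=0xd9 r2=0xff r3=0x64 r4=0xdd  N=0 Z=0
after  4: r0=0x75 r1=0xfd r2=0xff r3=0x64 r4=0xdd  N=1 Z=0
after  5: r0=0x75 r1=0x64 r2=0xff r3=0x64 r4=0xdd  N=0 Z=0
after  6: r0=0x75 r1=0xff r2=0xff r3=0x64 r4=0xdd  N=1 Z=0
after  7: r0=0x75 r1=0xff r2=0xff r3=0x64 r4=0xdd  N=1 Z=0
after  8: r0=0x75 r1=0xff r2=0xff r3=0x64 r4=0x55  N=0 Z=0
after  9: r0=0x64 r1=0xff r2=0xff r3=0x64 r4=0x55  N=0 Z=0
-- IRQ taken; context saved, return-PC = 10 --

FLAGS = (N=0, Z=0)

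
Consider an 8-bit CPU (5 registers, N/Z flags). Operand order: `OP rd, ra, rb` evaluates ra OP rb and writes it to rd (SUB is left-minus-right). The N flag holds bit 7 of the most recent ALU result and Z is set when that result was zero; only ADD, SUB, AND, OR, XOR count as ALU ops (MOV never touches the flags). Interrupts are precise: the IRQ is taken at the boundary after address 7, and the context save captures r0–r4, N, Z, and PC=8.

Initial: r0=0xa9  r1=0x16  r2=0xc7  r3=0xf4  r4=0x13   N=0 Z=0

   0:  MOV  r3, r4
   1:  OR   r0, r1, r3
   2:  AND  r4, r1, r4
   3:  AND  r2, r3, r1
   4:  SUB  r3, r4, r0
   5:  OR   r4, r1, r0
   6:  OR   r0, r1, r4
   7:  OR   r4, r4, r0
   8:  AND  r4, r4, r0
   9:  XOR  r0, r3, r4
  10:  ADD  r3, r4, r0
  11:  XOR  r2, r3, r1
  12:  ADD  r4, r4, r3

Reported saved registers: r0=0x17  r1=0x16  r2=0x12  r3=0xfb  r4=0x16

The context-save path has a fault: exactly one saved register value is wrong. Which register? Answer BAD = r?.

BAD = r4

after  0: r0=0xa9 r1=0x16 r2=0xc7 r3=0x13 r4=0x13  N=0 Z=0
after  1: r0=0x17 r1=0x16 r2=0xc7 r3=0x13 r4=0x13  N=0 Z=0
after  2: r0=0x17 r1=0x16 r2=0xc7 r3=0x13 r4=0x12  N=0 Z=0
after  3: r0=0x17 r1=0x16 r2=0x12 r3=0x13 r4=0x12  N=0 Z=0
after  4: r0=0x17 r1=0x16 r2=0x12 r3=0xfb r4=0x12  N=1 Z=0
after  5: r0=0x17 r1=0x16 r2=0x12 r3=0xfb r4=0x17  N=0 Z=0
after  6: r0=0x17 r1=0x16 r2=0x12 r3=0xfb r4=0x17  N=0 Z=0
after  7: r0=0x17 r1=0x16 r2=0x12 r3=0xfb r4=0x17  N=0 Z=0
-- IRQ taken; context saved, return-PC = 8 --
mismatch: r4: reported 0x16 vs actual 0x17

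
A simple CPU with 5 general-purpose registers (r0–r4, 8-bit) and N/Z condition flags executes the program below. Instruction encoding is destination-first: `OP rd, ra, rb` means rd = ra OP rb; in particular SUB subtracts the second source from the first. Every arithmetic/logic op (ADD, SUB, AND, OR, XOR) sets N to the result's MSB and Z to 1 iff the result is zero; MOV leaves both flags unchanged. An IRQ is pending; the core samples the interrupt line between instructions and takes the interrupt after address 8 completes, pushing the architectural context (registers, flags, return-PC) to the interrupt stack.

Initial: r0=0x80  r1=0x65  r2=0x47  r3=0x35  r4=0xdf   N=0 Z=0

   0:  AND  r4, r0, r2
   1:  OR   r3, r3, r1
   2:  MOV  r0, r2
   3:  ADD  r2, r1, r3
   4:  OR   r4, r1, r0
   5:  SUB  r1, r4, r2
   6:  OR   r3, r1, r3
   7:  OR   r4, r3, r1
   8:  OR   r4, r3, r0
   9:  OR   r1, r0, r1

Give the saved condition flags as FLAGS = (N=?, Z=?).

FLAGS = (N=1, Z=0)

after  0: r0=0x80 r1=0x65 r2=0x47 r3=0x35 r4=0x00  N=0 Z=1
after  1: r0=0x80 r1=0x65 r2=0x47 r3=0x75 r4=0x00  N=0 Z=0
after  2: r0=0x47 r1=0x65 r2=0x47 r3=0x75 r4=0x00  N=0 Z=0
after  3: r0=0x47 r1=0x65 r2=0xda r3=0x75 r4=0x00  N=1 Z=0
after  4: r0=0x47 r1=0x65 r2=0xda r3=0x75 r4=0x67  N=0 Z=0
after  5: r0=0x47 r1=0x8d r2=0xda r3=0x75 r4=0x67  N=1 Z=0
after  6: r0=0x47 r1=0x8d r2=0xda r3=0xfd r4=0x67  N=1 Z=0
after  7: r0=0x47 r1=0x8d r2=0xda r3=0xfd r4=0xfd  N=1 Z=0
after  8: r0=0x47 r1=0x8d r2=0xda r3=0xfd r4=0xff  N=1 Z=0
-- IRQ taken; context saved, return-PC = 9 --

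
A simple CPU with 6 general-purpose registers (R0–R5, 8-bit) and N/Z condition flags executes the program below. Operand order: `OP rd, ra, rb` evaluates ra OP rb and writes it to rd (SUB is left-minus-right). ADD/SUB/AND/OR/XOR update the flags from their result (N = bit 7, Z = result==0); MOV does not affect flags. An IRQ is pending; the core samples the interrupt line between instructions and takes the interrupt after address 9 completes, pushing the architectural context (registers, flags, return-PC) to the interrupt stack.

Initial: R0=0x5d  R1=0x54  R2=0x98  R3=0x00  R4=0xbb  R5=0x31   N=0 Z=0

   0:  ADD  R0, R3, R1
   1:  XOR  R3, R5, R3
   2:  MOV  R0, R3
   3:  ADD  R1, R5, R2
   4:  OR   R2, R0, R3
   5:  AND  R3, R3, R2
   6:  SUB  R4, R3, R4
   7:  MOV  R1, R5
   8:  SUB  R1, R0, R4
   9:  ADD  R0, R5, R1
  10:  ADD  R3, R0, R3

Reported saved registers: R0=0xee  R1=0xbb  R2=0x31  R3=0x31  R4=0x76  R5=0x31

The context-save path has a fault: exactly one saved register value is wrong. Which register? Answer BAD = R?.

BAD = R0

after  0: R0=0x54 R1=0x54 R2=0x98 R3=0x00 R4=0xbb R5=0x31  N=0 Z=0
after  1: R0=0x54 R1=0x54 R2=0x98 R3=0x31 R4=0xbb R5=0x31  N=0 Z=0
after  2: R0=0x31 R1=0x54 R2=0x98 R3=0x31 R4=0xbb R5=0x31  N=0 Z=0
after  3: R0=0x31 R1=0xc9 R2=0x98 R3=0x31 R4=0xbb R5=0x31  N=1 Z=0
after  4: R0=0x31 R1=0xc9 R2=0x31 R3=0x31 R4=0xbb R5=0x31  N=0 Z=0
after  5: R0=0x31 R1=0xc9 R2=0x31 R3=0x31 R4=0xbb R5=0x31  N=0 Z=0
after  6: R0=0x31 R1=0xc9 R2=0x31 R3=0x31 R4=0x76 R5=0x31  N=0 Z=0
after  7: R0=0x31 R1=0x31 R2=0x31 R3=0x31 R4=0x76 R5=0x31  N=0 Z=0
after  8: R0=0x31 R1=0xbb R2=0x31 R3=0x31 R4=0x76 R5=0x31  N=1 Z=0
after  9: R0=0xec R1=0xbb R2=0x31 R3=0x31 R4=0x76 R5=0x31  N=1 Z=0
-- IRQ taken; context saved, return-PC = 10 --
mismatch: R0: reported 0xee vs actual 0xec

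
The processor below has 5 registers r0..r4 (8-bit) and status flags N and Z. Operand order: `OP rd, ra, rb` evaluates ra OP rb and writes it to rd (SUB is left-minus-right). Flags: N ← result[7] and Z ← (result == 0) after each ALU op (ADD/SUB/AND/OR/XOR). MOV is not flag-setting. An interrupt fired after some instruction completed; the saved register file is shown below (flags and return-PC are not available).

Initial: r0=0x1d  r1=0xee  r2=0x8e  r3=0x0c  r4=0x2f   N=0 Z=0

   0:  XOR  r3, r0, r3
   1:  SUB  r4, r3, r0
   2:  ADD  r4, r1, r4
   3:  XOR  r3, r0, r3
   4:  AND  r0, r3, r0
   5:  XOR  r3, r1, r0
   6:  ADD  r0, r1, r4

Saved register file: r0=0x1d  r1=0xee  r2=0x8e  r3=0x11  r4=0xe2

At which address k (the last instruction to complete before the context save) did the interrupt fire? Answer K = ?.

after  0: r0=0x1d r1=0xee r2=0x8e r3=0x11 r4=0x2f  N=0 Z=0
after  1: r0=0x1d r1=0xee r2=0x8e r3=0x11 r4=0xf4  N=1 Z=0
after  2: r0=0x1d r1=0xee r2=0x8e r3=0x11 r4=0xe2  N=1 Z=0
-- IRQ taken; context saved, return-PC = 3 --

K = 2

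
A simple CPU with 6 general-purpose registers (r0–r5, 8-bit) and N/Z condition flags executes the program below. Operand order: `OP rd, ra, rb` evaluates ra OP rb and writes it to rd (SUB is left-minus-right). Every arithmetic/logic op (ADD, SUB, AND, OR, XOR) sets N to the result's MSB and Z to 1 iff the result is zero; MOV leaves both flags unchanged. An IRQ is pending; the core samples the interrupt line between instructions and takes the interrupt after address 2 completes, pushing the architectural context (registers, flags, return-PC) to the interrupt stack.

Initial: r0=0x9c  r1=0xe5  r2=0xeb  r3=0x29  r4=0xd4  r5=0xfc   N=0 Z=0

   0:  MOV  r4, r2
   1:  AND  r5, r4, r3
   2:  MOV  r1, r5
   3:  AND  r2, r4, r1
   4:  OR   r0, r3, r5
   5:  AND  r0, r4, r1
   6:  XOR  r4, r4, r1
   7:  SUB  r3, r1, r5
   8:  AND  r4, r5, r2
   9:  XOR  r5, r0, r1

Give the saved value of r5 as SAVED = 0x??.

after  0: r0=0x9c r1=0xe5 r2=0xeb r3=0x29 r4=0xeb r5=0xfc  N=0 Z=0
after  1: r0=0x9c r1=0xe5 r2=0xeb r3=0x29 r4=0xeb r5=0x29  N=0 Z=0
after  2: r0=0x9c r1=0x29 r2=0xeb r3=0x29 r4=0xeb r5=0x29  N=0 Z=0
-- IRQ taken; context saved, return-PC = 3 --

SAVED = 0x29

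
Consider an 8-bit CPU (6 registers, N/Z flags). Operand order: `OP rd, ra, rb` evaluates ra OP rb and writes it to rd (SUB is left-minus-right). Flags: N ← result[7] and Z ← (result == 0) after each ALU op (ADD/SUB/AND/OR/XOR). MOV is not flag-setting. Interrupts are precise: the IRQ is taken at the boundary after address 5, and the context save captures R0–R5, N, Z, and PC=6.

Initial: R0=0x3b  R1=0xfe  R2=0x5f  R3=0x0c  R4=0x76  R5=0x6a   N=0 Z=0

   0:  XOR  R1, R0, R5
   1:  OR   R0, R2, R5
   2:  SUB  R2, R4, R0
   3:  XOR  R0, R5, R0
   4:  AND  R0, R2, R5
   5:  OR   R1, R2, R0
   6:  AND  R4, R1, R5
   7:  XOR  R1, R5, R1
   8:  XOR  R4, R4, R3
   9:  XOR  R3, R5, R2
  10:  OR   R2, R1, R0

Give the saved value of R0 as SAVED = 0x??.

after  0: R0=0x3b R1=0x51 R2=0x5f R3=0x0c R4=0x76 R5=0x6a  N=0 Z=0
after  1: R0=0x7f R1=0x51 R2=0x5f R3=0x0c R4=0x76 R5=0x6a  N=0 Z=0
after  2: R0=0x7f R1=0x51 R2=0xf7 R3=0x0c R4=0x76 R5=0x6a  N=1 Z=0
after  3: R0=0x15 R1=0x51 R2=0xf7 R3=0x0c R4=0x76 R5=0x6a  N=0 Z=0
after  4: R0=0x62 R1=0x51 R2=0xf7 R3=0x0c R4=0x76 R5=0x6a  N=0 Z=0
after  5: R0=0x62 R1=0xf7 R2=0xf7 R3=0x0c R4=0x76 R5=0x6a  N=1 Z=0
-- IRQ taken; context saved, return-PC = 6 --

SAVED = 0x62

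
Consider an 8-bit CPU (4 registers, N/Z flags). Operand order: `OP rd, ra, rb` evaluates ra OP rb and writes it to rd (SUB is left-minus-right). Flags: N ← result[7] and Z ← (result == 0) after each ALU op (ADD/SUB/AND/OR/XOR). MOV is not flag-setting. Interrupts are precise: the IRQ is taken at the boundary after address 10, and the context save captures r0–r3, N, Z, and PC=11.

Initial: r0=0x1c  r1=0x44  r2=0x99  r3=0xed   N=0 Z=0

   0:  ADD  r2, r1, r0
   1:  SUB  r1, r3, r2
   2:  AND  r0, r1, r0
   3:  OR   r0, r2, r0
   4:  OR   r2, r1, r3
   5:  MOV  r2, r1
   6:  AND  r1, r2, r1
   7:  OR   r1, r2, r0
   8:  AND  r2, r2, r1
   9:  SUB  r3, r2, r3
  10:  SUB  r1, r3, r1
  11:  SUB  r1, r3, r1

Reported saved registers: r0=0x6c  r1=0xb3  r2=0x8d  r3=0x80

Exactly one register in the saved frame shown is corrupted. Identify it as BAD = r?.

BAD = r3

after  0: r0=0x1c r1=0x44 r2=0x60 r3=0xed  N=0 Z=0
after  1: r0=0x1c r1=0x8d r2=0x60 r3=0xed  N=1 Z=0
after  2: r0=0x0c r1=0x8d r2=0x60 r3=0xed  N=0 Z=0
after  3: r0=0x6c r1=0x8d r2=0x60 r3=0xed  N=0 Z=0
after  4: r0=0x6c r1=0x8d r2=0xed r3=0xed  N=1 Z=0
after  5: r0=0x6c r1=0x8d r2=0x8d r3=0xed  N=1 Z=0
after  6: r0=0x6c r1=0x8d r2=0x8d r3=0xed  N=1 Z=0
after  7: r0=0x6c r1=0xed r2=0x8d r3=0xed  N=1 Z=0
after  8: r0=0x6c r1=0xed r2=0x8d r3=0xed  N=1 Z=0
after  9: r0=0x6c r1=0xed r2=0x8d r3=0xa0  N=1 Z=0
after 10: r0=0x6c r1=0xb3 r2=0x8d r3=0xa0  N=1 Z=0
-- IRQ taken; context saved, return-PC = 11 --
mismatch: r3: reported 0x80 vs actual 0xa0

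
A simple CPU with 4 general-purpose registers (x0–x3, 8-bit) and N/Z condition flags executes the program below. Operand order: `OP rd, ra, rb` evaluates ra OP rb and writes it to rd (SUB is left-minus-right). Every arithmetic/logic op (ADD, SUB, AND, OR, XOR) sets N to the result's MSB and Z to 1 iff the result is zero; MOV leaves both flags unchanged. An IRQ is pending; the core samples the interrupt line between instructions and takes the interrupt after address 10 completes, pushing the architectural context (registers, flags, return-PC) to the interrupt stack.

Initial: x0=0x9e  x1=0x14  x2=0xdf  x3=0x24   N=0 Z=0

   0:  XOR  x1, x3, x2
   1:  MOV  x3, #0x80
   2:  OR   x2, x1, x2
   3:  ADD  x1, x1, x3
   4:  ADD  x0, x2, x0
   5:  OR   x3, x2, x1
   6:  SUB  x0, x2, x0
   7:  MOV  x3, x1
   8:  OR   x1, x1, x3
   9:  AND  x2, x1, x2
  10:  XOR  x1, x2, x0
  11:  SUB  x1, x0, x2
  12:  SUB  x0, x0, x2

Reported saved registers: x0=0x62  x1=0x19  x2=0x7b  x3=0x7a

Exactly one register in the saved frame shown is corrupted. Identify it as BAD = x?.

after  0: x0=0x9e x1=0xfb x2=0xdf x3=0x24  N=1 Z=0
after  1: x0=0x9e x1=0xfb x2=0xdf x3=0x80  N=1 Z=0
after  2: x0=0x9e x1=0xfb x2=0xff x3=0x80  N=1 Z=0
after  3: x0=0x9e x1=0x7b x2=0xff x3=0x80  N=0 Z=0
after  4: x0=0x9d x1=0x7b x2=0xff x3=0x80  N=1 Z=0
after  5: x0=0x9d x1=0x7b x2=0xff x3=0xff  N=1 Z=0
after  6: x0=0x62 x1=0x7b x2=0xff x3=0xff  N=0 Z=0
after  7: x0=0x62 x1=0x7b x2=0xff x3=0x7b  N=0 Z=0
after  8: x0=0x62 x1=0x7b x2=0xff x3=0x7b  N=0 Z=0
after  9: x0=0x62 x1=0x7b x2=0x7b x3=0x7b  N=0 Z=0
after 10: x0=0x62 x1=0x19 x2=0x7b x3=0x7b  N=0 Z=0
-- IRQ taken; context saved, return-PC = 11 --
mismatch: x3: reported 0x7a vs actual 0x7b

BAD = x3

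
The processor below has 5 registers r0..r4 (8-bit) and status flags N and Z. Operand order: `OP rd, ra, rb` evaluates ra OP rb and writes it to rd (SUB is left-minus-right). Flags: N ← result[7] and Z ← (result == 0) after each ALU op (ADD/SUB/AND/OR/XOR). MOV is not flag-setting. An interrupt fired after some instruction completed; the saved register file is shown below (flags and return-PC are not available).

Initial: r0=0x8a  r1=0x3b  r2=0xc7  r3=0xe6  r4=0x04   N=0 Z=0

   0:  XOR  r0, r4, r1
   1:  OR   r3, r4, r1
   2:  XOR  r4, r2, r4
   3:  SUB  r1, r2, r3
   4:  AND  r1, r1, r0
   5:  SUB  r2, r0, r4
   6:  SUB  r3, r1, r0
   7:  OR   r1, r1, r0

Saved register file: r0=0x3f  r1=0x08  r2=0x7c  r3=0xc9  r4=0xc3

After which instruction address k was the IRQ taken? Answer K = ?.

K = 6

after  0: r0=0x3f r1=0x3b r2=0xc7 r3=0xe6 r4=0x04  N=0 Z=0
after  1: r0=0x3f r1=0x3b r2=0xc7 r3=0x3f r4=0x04  N=0 Z=0
after  2: r0=0x3f r1=0x3b r2=0xc7 r3=0x3f r4=0xc3  N=1 Z=0
after  3: r0=0x3f r1=0x88 r2=0xc7 r3=0x3f r4=0xc3  N=1 Z=0
after  4: r0=0x3f r1=0x08 r2=0xc7 r3=0x3f r4=0xc3  N=0 Z=0
after  5: r0=0x3f r1=0x08 r2=0x7c r3=0x3f r4=0xc3  N=0 Z=0
after  6: r0=0x3f r1=0x08 r2=0x7c r3=0xc9 r4=0xc3  N=1 Z=0
-- IRQ taken; context saved, return-PC = 7 --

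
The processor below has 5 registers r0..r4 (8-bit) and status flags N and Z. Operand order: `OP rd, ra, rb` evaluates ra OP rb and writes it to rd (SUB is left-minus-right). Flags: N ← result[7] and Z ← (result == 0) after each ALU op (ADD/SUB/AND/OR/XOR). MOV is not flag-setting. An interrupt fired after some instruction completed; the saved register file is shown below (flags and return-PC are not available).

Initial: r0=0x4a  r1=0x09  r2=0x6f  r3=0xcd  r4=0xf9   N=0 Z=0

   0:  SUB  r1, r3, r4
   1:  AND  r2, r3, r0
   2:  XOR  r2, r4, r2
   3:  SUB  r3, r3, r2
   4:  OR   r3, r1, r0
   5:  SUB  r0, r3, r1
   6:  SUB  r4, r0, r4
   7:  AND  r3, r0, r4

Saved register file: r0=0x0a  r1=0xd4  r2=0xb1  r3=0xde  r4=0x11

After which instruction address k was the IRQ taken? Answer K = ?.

after  0: r0=0x4a r1=0xd4 r2=0x6f r3=0xcd r4=0xf9  N=1 Z=0
after  1: r0=0x4a r1=0xd4 r2=0x48 r3=0xcd r4=0xf9  N=0 Z=0
after  2: r0=0x4a r1=0xd4 r2=0xb1 r3=0xcd r4=0xf9  N=1 Z=0
after  3: r0=0x4a r1=0xd4 r2=0xb1 r3=0x1c r4=0xf9  N=0 Z=0
after  4: r0=0x4a r1=0xd4 r2=0xb1 r3=0xde r4=0xf9  N=1 Z=0
after  5: r0=0x0a r1=0xd4 r2=0xb1 r3=0xde r4=0xf9  N=0 Z=0
after  6: r0=0x0a r1=0xd4 r2=0xb1 r3=0xde r4=0x11  N=0 Z=0
-- IRQ taken; context saved, return-PC = 7 --

K = 6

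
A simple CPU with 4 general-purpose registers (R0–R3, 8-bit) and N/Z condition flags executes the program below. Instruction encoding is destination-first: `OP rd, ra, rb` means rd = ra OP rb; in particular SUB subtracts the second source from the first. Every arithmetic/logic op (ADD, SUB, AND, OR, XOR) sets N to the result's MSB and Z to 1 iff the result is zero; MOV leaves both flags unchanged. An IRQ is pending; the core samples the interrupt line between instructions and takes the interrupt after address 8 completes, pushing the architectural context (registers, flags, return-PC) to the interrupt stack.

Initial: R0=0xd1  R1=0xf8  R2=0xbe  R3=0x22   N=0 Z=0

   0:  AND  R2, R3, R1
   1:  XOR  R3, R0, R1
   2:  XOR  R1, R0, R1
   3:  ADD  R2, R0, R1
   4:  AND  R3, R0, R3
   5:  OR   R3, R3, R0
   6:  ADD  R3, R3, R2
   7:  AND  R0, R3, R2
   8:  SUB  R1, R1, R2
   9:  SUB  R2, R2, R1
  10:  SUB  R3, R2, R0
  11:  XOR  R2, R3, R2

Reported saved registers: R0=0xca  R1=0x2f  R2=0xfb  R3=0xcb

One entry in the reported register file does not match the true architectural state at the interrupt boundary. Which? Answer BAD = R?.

BAD = R2

after  0: R0=0xd1 R1=0xf8 R2=0x20 R3=0x22  N=0 Z=0
after  1: R0=0xd1 R1=0xf8 R2=0x20 R3=0x29  N=0 Z=0
after  2: R0=0xd1 R1=0x29 R2=0x20 R3=0x29  N=0 Z=0
after  3: R0=0xd1 R1=0x29 R2=0xfa R3=0x29  N=1 Z=0
after  4: R0=0xd1 R1=0x29 R2=0xfa R3=0x01  N=0 Z=0
after  5: R0=0xd1 R1=0x29 R2=0xfa R3=0xd1  N=1 Z=0
after  6: R0=0xd1 R1=0x29 R2=0xfa R3=0xcb  N=1 Z=0
after  7: R0=0xca R1=0x29 R2=0xfa R3=0xcb  N=1 Z=0
after  8: R0=0xca R1=0x2f R2=0xfa R3=0xcb  N=0 Z=0
-- IRQ taken; context saved, return-PC = 9 --
mismatch: R2: reported 0xfb vs actual 0xfa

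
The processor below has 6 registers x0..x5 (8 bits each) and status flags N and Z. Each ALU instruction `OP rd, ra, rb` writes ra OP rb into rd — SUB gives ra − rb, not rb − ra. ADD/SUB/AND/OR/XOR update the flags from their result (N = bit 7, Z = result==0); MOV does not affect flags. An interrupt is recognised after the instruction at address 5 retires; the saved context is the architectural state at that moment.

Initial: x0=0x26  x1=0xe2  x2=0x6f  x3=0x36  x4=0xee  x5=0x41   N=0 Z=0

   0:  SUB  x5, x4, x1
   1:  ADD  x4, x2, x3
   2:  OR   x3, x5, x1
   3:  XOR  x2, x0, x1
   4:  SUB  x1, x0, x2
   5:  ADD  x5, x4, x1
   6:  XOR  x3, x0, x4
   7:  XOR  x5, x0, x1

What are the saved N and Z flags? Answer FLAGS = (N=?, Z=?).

FLAGS = (N=0, Z=0)

after  0: x0=0x26 x1=0xe2 x2=0x6f x3=0x36 x4=0xee x5=0x0c  N=0 Z=0
after  1: x0=0x26 x1=0xe2 x2=0x6f x3=0x36 x4=0xa5 x5=0x0c  N=1 Z=0
after  2: x0=0x26 x1=0xe2 x2=0x6f x3=0xee x4=0xa5 x5=0x0c  N=1 Z=0
after  3: x0=0x26 x1=0xe2 x2=0xc4 x3=0xee x4=0xa5 x5=0x0c  N=1 Z=0
after  4: x0=0x26 x1=0x62 x2=0xc4 x3=0xee x4=0xa5 x5=0x0c  N=0 Z=0
after  5: x0=0x26 x1=0x62 x2=0xc4 x3=0xee x4=0xa5 x5=0x07  N=0 Z=0
-- IRQ taken; context saved, return-PC = 6 --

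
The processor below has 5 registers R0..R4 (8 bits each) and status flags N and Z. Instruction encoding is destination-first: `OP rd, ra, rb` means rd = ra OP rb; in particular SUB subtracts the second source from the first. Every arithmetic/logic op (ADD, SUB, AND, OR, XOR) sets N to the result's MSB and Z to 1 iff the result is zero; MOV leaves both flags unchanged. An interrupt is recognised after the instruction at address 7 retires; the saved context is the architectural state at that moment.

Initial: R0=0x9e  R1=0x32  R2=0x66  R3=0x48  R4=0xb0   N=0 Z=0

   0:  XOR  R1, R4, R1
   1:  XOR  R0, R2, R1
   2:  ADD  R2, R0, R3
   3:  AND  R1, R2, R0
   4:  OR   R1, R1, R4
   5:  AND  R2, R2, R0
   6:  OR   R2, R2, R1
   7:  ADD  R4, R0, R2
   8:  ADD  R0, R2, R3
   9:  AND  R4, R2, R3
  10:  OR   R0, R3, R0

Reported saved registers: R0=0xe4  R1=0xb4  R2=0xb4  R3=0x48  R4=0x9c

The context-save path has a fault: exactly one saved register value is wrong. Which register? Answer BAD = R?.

BAD = R4

after  0: R0=0x9e R1=0x82 R2=0x66 R3=0x48 R4=0xb0  N=1 Z=0
after  1: R0=0xe4 R1=0x82 R2=0x66 R3=0x48 R4=0xb0  N=1 Z=0
after  2: R0=0xe4 R1=0x82 R2=0x2c R3=0x48 R4=0xb0  N=0 Z=0
after  3: R0=0xe4 R1=0x24 R2=0x2c R3=0x48 R4=0xb0  N=0 Z=0
after  4: R0=0xe4 R1=0xb4 R2=0x2c R3=0x48 R4=0xb0  N=1 Z=0
after  5: R0=0xe4 R1=0xb4 R2=0x24 R3=0x48 R4=0xb0  N=0 Z=0
after  6: R0=0xe4 R1=0xb4 R2=0xb4 R3=0x48 R4=0xb0  N=1 Z=0
after  7: R0=0xe4 R1=0xb4 R2=0xb4 R3=0x48 R4=0x98  N=1 Z=0
-- IRQ taken; context saved, return-PC = 8 --
mismatch: R4: reported 0x9c vs actual 0x98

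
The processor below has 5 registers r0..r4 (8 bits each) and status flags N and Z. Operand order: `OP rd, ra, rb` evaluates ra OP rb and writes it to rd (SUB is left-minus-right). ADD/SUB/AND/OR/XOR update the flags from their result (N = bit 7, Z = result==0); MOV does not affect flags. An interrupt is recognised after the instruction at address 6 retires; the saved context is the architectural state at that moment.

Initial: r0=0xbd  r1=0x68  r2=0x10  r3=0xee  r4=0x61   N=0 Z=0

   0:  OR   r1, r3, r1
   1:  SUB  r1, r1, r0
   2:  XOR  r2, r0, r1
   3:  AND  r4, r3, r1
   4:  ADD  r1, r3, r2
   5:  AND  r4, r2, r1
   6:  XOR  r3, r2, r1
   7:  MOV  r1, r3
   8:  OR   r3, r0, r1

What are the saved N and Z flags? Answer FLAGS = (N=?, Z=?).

after  0: r0=0xbd r1=0xee r2=0x10 r3=0xee r4=0x61  N=1 Z=0
after  1: r0=0xbd r1=0x31 r2=0x10 r3=0xee r4=0x61  N=0 Z=0
after  2: r0=0xbd r1=0x31 r2=0x8c r3=0xee r4=0x61  N=1 Z=0
after  3: r0=0xbd r1=0x31 r2=0x8c r3=0xee r4=0x20  N=0 Z=0
after  4: r0=0xbd r1=0x7a r2=0x8c r3=0xee r4=0x20  N=0 Z=0
after  5: r0=0xbd r1=0x7a r2=0x8c r3=0xee r4=0x08  N=0 Z=0
after  6: r0=0xbd r1=0x7a r2=0x8c r3=0xf6 r4=0x08  N=1 Z=0
-- IRQ taken; context saved, return-PC = 7 --

FLAGS = (N=1, Z=0)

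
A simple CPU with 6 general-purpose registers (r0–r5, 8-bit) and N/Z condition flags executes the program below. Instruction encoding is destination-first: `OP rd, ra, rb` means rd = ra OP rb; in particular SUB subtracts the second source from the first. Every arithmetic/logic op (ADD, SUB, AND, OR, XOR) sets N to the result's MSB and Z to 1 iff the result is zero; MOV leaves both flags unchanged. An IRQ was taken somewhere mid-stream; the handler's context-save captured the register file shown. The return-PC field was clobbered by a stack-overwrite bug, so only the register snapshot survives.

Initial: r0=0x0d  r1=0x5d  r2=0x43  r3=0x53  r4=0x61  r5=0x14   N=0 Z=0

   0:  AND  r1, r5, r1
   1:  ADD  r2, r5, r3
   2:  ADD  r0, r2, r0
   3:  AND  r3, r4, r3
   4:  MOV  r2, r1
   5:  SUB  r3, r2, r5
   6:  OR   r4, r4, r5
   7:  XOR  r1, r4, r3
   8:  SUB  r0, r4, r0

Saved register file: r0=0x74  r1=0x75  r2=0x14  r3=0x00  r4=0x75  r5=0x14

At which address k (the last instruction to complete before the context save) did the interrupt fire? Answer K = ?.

after  0: r0=0x0d r1=0x14 r2=0x43 r3=0x53 r4=0x61 r5=0x14  N=0 Z=0
after  1: r0=0x0d r1=0x14 r2=0x67 r3=0x53 r4=0x61 r5=0x14  N=0 Z=0
after  2: r0=0x74 r1=0x14 r2=0x67 r3=0x53 r4=0x61 r5=0x14  N=0 Z=0
after  3: r0=0x74 r1=0x14 r2=0x67 r3=0x41 r4=0x61 r5=0x14  N=0 Z=0
after  4: r0=0x74 r1=0x14 r2=0x14 r3=0x41 r4=0x61 r5=0x14  N=0 Z=0
after  5: r0=0x74 r1=0x14 r2=0x14 r3=0x00 r4=0x61 r5=0x14  N=0 Z=1
after  6: r0=0x74 r1=0x14 r2=0x14 r3=0x00 r4=0x75 r5=0x14  N=0 Z=0
after  7: r0=0x74 r1=0x75 r2=0x14 r3=0x00 r4=0x75 r5=0x14  N=0 Z=0
-- IRQ taken; context saved, return-PC = 8 --

K = 7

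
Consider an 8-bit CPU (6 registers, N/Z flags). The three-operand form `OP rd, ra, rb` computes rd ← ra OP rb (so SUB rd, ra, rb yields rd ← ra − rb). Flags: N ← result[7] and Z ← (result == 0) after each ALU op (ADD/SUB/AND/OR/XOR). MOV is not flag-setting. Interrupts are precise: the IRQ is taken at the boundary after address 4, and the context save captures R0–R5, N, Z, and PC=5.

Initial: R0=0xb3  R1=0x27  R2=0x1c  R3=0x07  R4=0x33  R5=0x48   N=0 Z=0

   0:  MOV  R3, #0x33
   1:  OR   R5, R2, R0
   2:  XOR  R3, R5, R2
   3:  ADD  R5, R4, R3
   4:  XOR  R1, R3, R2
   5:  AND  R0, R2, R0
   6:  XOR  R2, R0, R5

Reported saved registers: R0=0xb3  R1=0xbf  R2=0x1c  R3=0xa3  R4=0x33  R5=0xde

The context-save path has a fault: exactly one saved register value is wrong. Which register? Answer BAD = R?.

BAD = R5

after  0: R0=0xb3 R1=0x27 R2=0x1c R3=0x33 R4=0x33 R5=0x48  N=0 Z=0
after  1: R0=0xb3 R1=0x27 R2=0x1c R3=0x33 R4=0x33 R5=0xbf  N=1 Z=0
after  2: R0=0xb3 R1=0x27 R2=0x1c R3=0xa3 R4=0x33 R5=0xbf  N=1 Z=0
after  3: R0=0xb3 R1=0x27 R2=0x1c R3=0xa3 R4=0x33 R5=0xd6  N=1 Z=0
after  4: R0=0xb3 R1=0xbf R2=0x1c R3=0xa3 R4=0x33 R5=0xd6  N=1 Z=0
-- IRQ taken; context saved, return-PC = 5 --
mismatch: R5: reported 0xde vs actual 0xd6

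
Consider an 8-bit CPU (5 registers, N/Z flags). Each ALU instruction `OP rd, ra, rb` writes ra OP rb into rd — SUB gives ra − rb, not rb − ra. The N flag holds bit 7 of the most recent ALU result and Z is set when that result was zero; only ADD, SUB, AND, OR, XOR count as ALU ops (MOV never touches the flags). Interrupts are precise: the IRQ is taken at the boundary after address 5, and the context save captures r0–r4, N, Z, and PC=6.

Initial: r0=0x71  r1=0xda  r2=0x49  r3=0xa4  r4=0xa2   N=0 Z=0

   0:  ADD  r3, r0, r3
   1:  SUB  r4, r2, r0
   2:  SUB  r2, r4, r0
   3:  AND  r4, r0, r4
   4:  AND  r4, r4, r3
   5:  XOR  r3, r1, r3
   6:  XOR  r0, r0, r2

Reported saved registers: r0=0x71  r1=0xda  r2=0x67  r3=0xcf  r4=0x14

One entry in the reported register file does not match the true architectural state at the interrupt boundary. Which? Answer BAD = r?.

BAD = r4

after  0: r0=0x71 r1=0xda r2=0x49 r3=0x15 r4=0xa2  N=0 Z=0
after  1: r0=0x71 r1=0xda r2=0x49 r3=0x15 r4=0xd8  N=1 Z=0
after  2: r0=0x71 r1=0xda r2=0x67 r3=0x15 r4=0xd8  N=0 Z=0
after  3: r0=0x71 r1=0xda r2=0x67 r3=0x15 r4=0x50  N=0 Z=0
after  4: r0=0x71 r1=0xda r2=0x67 r3=0x15 r4=0x10  N=0 Z=0
after  5: r0=0x71 r1=0xda r2=0x67 r3=0xcf r4=0x10  N=1 Z=0
-- IRQ taken; context saved, return-PC = 6 --
mismatch: r4: reported 0x14 vs actual 0x10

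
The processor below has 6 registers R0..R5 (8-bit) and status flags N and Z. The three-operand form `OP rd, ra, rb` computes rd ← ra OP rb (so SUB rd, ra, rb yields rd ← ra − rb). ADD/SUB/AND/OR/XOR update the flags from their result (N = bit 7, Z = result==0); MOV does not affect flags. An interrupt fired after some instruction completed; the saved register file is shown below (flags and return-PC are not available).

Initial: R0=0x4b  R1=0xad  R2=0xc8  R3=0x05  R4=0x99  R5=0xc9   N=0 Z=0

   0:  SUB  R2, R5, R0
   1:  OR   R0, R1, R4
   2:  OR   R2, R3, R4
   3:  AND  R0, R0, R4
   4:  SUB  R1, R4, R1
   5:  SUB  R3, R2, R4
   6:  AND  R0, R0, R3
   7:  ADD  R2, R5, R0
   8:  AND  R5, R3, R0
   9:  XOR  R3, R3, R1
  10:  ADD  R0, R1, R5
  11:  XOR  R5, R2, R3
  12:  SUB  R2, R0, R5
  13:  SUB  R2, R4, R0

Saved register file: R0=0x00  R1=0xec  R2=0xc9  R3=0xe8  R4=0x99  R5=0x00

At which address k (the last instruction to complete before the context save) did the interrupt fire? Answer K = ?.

K = 9

after  0: R0=0x4b R1=0xad R2=0x7e R3=0x05 R4=0x99 R5=0xc9  N=0 Z=0
after  1: R0=0xbd R1=0xad R2=0x7e R3=0x05 R4=0x99 R5=0xc9  N=1 Z=0
after  2: R0=0xbd R1=0xad R2=0x9d R3=0x05 R4=0x99 R5=0xc9  N=1 Z=0
after  3: R0=0x99 R1=0xad R2=0x9d R3=0x05 R4=0x99 R5=0xc9  N=1 Z=0
after  4: R0=0x99 R1=0xec R2=0x9d R3=0x05 R4=0x99 R5=0xc9  N=1 Z=0
after  5: R0=0x99 R1=0xec R2=0x9d R3=0x04 R4=0x99 R5=0xc9  N=0 Z=0
after  6: R0=0x00 R1=0xec R2=0x9d R3=0x04 R4=0x99 R5=0xc9  N=0 Z=1
after  7: R0=0x00 R1=0xec R2=0xc9 R3=0x04 R4=0x99 R5=0xc9  N=1 Z=0
after  8: R0=0x00 R1=0xec R2=0xc9 R3=0x04 R4=0x99 R5=0x00  N=0 Z=1
after  9: R0=0x00 R1=0xec R2=0xc9 R3=0xe8 R4=0x99 R5=0x00  N=1 Z=0
-- IRQ taken; context saved, return-PC = 10 --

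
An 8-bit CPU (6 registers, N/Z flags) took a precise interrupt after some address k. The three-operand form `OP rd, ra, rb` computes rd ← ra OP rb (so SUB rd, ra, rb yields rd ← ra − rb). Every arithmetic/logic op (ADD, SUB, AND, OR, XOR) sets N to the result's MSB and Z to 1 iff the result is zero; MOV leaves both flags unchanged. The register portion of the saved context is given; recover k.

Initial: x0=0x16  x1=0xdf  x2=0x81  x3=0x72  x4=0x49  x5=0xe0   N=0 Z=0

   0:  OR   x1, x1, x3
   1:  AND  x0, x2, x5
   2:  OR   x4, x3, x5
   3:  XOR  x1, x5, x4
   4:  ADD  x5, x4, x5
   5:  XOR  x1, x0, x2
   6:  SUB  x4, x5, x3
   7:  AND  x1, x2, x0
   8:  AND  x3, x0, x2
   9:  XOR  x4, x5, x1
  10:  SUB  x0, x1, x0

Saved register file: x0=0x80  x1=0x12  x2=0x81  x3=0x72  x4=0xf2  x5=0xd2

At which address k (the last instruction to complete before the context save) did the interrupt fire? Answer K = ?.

after  0: x0=0x16 x1=0xff x2=0x81 x3=0x72 x4=0x49 x5=0xe0  N=1 Z=0
after  1: x0=0x80 x1=0xff x2=0x81 x3=0x72 x4=0x49 x5=0xe0  N=1 Z=0
after  2: x0=0x80 x1=0xff x2=0x81 x3=0x72 x4=0xf2 x5=0xe0  N=1 Z=0
after  3: x0=0x80 x1=0x12 x2=0x81 x3=0x72 x4=0xf2 x5=0xe0  N=0 Z=0
after  4: x0=0x80 x1=0x12 x2=0x81 x3=0x72 x4=0xf2 x5=0xd2  N=1 Z=0
-- IRQ taken; context saved, return-PC = 5 --

K = 4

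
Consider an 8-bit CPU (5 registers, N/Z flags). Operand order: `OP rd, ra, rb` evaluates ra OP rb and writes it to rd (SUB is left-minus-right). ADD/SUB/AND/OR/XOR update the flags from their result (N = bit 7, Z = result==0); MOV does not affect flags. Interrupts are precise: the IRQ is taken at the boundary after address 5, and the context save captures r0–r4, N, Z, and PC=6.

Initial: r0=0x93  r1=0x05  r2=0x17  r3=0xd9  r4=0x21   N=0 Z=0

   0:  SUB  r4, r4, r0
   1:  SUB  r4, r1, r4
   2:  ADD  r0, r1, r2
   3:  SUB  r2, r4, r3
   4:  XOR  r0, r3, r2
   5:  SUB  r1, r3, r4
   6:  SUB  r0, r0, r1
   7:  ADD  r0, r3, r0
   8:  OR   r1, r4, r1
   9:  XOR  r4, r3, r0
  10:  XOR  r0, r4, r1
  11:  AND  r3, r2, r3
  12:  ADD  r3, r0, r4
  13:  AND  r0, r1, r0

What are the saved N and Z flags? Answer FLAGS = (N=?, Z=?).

after  0: r0=0x93 r1=0x05 r2=0x17 r3=0xd9 r4=0x8e  N=1 Z=0
after  1: r0=0x93 r1=0x05 r2=0x17 r3=0xd9 r4=0x77  N=0 Z=0
after  2: r0=0x1c r1=0x05 r2=0x17 r3=0xd9 r4=0x77  N=0 Z=0
after  3: r0=0x1c r1=0x05 r2=0x9e r3=0xd9 r4=0x77  N=1 Z=0
after  4: r0=0x47 r1=0x05 r2=0x9e r3=0xd9 r4=0x77  N=0 Z=0
after  5: r0=0x47 r1=0x62 r2=0x9e r3=0xd9 r4=0x77  N=0 Z=0
-- IRQ taken; context saved, return-PC = 6 --

FLAGS = (N=0, Z=0)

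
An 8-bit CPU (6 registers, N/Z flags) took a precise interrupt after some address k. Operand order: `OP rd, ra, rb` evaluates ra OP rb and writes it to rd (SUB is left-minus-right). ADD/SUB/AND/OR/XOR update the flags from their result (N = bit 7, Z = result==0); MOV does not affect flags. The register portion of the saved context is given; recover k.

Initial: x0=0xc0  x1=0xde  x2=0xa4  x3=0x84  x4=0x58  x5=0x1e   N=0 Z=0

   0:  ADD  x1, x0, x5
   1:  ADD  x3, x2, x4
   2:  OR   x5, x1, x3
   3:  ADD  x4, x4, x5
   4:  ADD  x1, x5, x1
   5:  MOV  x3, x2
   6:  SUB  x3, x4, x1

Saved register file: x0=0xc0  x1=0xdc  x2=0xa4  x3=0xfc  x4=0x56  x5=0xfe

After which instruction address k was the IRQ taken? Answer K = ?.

K = 4

after  0: x0=0xc0 x1=0xde x2=0xa4 x3=0x84 x4=0x58 x5=0x1e  N=1 Z=0
after  1: x0=0xc0 x1=0xde x2=0xa4 x3=0xfc x4=0x58 x5=0x1e  N=1 Z=0
after  2: x0=0xc0 x1=0xde x2=0xa4 x3=0xfc x4=0x58 x5=0xfe  N=1 Z=0
after  3: x0=0xc0 x1=0xde x2=0xa4 x3=0xfc x4=0x56 x5=0xfe  N=0 Z=0
after  4: x0=0xc0 x1=0xdc x2=0xa4 x3=0xfc x4=0x56 x5=0xfe  N=1 Z=0
-- IRQ taken; context saved, return-PC = 5 --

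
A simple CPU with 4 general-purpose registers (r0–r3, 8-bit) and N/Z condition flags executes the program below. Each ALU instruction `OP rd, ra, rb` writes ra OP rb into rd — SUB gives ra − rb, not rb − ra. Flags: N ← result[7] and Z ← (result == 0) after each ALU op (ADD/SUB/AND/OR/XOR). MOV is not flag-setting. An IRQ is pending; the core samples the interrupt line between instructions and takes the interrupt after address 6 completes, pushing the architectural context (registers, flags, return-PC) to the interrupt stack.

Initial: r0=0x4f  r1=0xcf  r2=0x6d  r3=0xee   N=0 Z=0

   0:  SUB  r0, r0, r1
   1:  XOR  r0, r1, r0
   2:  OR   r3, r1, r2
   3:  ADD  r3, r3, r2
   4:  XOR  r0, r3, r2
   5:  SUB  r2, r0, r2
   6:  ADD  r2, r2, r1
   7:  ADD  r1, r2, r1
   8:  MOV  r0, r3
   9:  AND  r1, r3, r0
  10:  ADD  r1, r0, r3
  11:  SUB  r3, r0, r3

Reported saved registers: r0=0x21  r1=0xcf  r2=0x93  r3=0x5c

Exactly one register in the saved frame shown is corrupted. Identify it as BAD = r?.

BAD = r0

after  0: r0=0x80 r1=0xcf r2=0x6d r3=0xee  N=1 Z=0
after  1: r0=0x4f r1=0xcf r2=0x6d r3=0xee  N=0 Z=0
after  2: r0=0x4f r1=0xcf r2=0x6d r3=0xef  N=1 Z=0
after  3: r0=0x4f r1=0xcf r2=0x6d r3=0x5c  N=0 Z=0
after  4: r0=0x31 r1=0xcf r2=0x6d r3=0x5c  N=0 Z=0
after  5: r0=0x31 r1=0xcf r2=0xc4 r3=0x5c  N=1 Z=0
after  6: r0=0x31 r1=0xcf r2=0x93 r3=0x5c  N=1 Z=0
-- IRQ taken; context saved, return-PC = 7 --
mismatch: r0: reported 0x21 vs actual 0x31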